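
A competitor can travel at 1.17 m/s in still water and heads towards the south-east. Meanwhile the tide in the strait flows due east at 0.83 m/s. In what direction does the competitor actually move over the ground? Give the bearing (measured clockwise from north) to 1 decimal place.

116.5°

Taking east as x and north as y: velocity relative to the water = (0.827, -0.827) m/s; the water relative to ground = (0.830, 0.000) m/s.
Velocity relative to ground = (0.827, -0.827) + (0.830, 0.000) = (1.657, -0.827) m/s.
Bearing = atan2(1.66, -0.83) = 116.53° clockwise from north.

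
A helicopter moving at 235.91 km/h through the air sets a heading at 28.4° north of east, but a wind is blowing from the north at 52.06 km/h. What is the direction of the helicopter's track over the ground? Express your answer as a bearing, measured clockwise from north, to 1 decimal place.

073.8°

Taking east as x and north as y: velocity relative to the air = (207.518, 112.205) km/h; the air relative to ground = (0.000, -52.060) km/h.
Velocity relative to ground = (207.518, 112.205) + (0.000, -52.060) = (207.518, 60.145) km/h.
Bearing = atan2(207.52, 60.14) = 73.84° clockwise from north.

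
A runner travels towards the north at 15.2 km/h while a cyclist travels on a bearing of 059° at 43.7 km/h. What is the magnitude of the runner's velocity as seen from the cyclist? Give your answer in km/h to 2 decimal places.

38.16 km/h

Taking east as x and north as y: runner velocity = (0.000, 15.200) km/h; cyclist velocity = (37.458, 22.507) km/h.
Velocity of runner relative to cyclist = (0.000, 15.200) − (37.458, 22.507) = (-37.458, -7.307) km/h.
Magnitude = |(-37.458, -7.307)| = 38.164 km/h.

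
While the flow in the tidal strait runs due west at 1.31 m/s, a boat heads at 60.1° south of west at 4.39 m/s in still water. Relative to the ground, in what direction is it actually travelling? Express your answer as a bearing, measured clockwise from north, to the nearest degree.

Taking east as x and north as y: velocity relative to the water = (-2.188, -3.806) m/s; the water relative to ground = (-1.310, 0.000) m/s.
Velocity relative to ground = (-2.188, -3.806) + (-1.310, 0.000) = (-3.498, -3.806) m/s.
Bearing = atan2(-3.50, -3.81) = 222.59° clockwise from north.

223°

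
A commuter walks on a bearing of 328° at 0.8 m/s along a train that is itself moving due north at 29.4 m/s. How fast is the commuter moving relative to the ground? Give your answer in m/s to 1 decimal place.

Taking east as x and north as y: train velocity = (0.000, 29.400) m/s; commuter velocity relative to train = (-0.424, 0.678) m/s.
Velocity relative to ground = (0.000, 29.400) + (-0.424, 0.678) = (-0.424, 30.078) m/s.
Speed = |(-0.424, 30.078)| = 30.081 m/s.

30.1 m/s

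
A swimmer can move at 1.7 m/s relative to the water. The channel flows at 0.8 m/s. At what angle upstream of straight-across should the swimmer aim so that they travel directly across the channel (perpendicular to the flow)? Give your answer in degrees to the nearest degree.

To cancel the current, the upstream component of the swimmer's velocity must equal the flow: 1.7 sin θ = 0.8.
sin θ = 0.8 / 1.7 = 0.4706.
θ = arcsin(0.4706) = 28.072°.

28°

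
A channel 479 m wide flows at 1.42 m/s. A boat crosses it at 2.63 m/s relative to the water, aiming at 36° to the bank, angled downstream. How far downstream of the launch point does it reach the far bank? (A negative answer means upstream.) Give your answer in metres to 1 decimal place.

Perpendicular speed = 1.546 m/s; crossing time = 479 / 1.546 = 309.857 s.
Net downstream speed = 3.548 m/s.
Drift = 3.548 × 309.857 = 1099.284 m (downstream).

1099.3 m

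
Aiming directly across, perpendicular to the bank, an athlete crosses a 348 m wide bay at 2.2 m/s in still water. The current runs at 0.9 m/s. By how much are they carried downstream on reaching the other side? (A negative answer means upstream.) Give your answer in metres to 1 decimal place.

Perpendicular speed = 2.200 m/s; crossing time = 348 / 2.200 = 158.182 s.
Net downstream speed = 0.900 m/s.
Drift = 0.900 × 158.182 = 142.364 m (downstream).

142.4 m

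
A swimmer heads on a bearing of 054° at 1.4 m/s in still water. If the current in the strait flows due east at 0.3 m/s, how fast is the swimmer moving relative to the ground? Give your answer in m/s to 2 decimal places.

Taking east as x and north as y: velocity relative to the water = (1.133, 0.823) m/s; the water relative to ground = (0.300, 0.000) m/s.
Velocity relative to ground = (1.133, 0.823) + (0.300, 0.000) = (1.433, 0.823) m/s.
Speed = |(1.433, 0.823)| = 1.652 m/s.

1.65 m/s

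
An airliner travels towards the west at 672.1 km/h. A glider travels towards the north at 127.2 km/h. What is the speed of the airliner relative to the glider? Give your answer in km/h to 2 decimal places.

684.03 km/h

Taking east as x and north as y: airliner velocity = (-672.100, 0.000) km/h; glider velocity = (0.000, 127.200) km/h.
Velocity of airliner relative to glider = (-672.100, 0.000) − (0.000, 127.200) = (-672.100, -127.200) km/h.
Magnitude = |(-672.100, -127.200)| = 684.031 km/h.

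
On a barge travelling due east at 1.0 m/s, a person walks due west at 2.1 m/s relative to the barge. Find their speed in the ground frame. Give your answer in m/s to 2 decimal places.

Taking east as x and north as y: barge velocity = (1.000, 0.000) m/s; person velocity relative to barge = (-2.100, 0.000) m/s.
Velocity relative to ground = (1.000, 0.000) + (-2.100, 0.000) = (-1.100, 0.000) m/s.
Speed = |(-1.100, 0.000)| = 1.100 m/s.

1.10 m/s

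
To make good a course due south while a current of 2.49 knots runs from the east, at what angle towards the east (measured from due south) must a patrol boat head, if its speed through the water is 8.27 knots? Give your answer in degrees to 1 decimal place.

The current pushes perpendicular to the desired track; the heading must have a component into the current equal to 2.49 knots: 8.27 sin θ = 2.49.
sin θ = 0.3011, so θ = 17.523°.

17.5°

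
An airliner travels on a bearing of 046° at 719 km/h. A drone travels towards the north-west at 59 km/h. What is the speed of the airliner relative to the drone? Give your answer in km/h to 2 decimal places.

722.44 km/h

Taking east as x and north as y: airliner velocity = (517.205, 499.459) km/h; drone velocity = (-41.719, 41.719) km/h.
Velocity of airliner relative to drone = (517.205, 499.459) − (-41.719, 41.719) = (558.925, 457.740) km/h.
Magnitude = |(558.925, 457.740)| = 722.442 km/h.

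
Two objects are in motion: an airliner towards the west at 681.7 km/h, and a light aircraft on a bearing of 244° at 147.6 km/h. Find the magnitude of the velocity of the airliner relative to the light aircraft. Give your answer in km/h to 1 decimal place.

552.8 km/h

Taking east as x and north as y: airliner velocity = (-681.700, 0.000) km/h; light aircraft velocity = (-132.662, -64.704) km/h.
Velocity of airliner relative to light aircraft = (-681.700, 0.000) − (-132.662, -64.704) = (-549.038, 64.704) km/h.
Magnitude = |(-549.038, 64.704)| = 552.837 km/h.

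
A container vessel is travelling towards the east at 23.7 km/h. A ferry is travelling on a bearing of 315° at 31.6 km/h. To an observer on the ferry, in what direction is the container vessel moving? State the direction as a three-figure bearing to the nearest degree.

Taking east as x and north as y: container vessel velocity = (23.700, 0.000) km/h; ferry velocity = (-22.345, 22.345) km/h.
Velocity of container vessel relative to ferry = (23.700, 0.000) − (-22.345, 22.345) = (46.045, -22.345) km/h.
Bearing = atan2(46.04, -22.34) = 115.89° clockwise from north.

116°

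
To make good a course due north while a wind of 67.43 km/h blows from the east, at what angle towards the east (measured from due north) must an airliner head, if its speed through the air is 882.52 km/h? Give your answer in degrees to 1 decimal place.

The wind pushes perpendicular to the desired track; the heading must have a component into the wind equal to 67.43 km/h: 882.52 sin θ = 67.43.
sin θ = 0.0764, so θ = 4.382°.

4.4°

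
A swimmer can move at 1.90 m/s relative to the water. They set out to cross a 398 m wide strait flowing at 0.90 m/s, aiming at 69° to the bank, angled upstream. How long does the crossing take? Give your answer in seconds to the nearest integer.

The component of the swimmer's velocity perpendicular to the bank is 1.90 × sin 69° = 1.774 m/s.
Only the cross-stream component determines the crossing time; the current contributes nothing perpendicular to the bank.
Time = 398 / 1.774 = 224.377 s.

224 s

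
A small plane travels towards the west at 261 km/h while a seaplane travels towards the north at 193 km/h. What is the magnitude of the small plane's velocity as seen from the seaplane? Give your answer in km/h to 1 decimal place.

Taking east as x and north as y: small plane velocity = (-261.000, 0.000) km/h; seaplane velocity = (0.000, 193.000) km/h.
Velocity of small plane relative to seaplane = (-261.000, 0.000) − (0.000, 193.000) = (-261.000, -193.000) km/h.
Magnitude = |(-261.000, -193.000)| = 324.607 km/h.

324.6 km/h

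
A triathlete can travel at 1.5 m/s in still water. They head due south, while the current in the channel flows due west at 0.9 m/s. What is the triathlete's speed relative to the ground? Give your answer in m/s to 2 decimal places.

1.75 m/s

Taking east as x and north as y: velocity relative to the water = (0.000, -1.500) m/s; the water relative to ground = (-0.900, 0.000) m/s.
Velocity relative to ground = (0.000, -1.500) + (-0.900, 0.000) = (-0.900, -1.500) m/s.
Speed = |(-0.900, -1.500)| = 1.749 m/s.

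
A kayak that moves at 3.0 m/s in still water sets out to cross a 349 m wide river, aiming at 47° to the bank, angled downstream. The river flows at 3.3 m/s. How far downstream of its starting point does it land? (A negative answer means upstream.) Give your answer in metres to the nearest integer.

Perpendicular speed = 2.194 m/s; crossing time = 349 / 2.194 = 159.066 s.
Net downstream speed = 5.346 m/s.
Drift = 5.346 × 159.066 = 850.365 m (downstream).

850 m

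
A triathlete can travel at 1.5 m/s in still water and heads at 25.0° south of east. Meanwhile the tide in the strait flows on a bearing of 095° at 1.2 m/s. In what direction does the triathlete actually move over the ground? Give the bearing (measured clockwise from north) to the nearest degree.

106°

Taking east as x and north as y: velocity relative to the water = (1.359, -0.634) m/s; the water relative to ground = (1.195, -0.105) m/s.
Velocity relative to ground = (1.359, -0.634) + (1.195, -0.105) = (2.555, -0.739) m/s.
Bearing = atan2(2.55, -0.74) = 106.12° clockwise from north.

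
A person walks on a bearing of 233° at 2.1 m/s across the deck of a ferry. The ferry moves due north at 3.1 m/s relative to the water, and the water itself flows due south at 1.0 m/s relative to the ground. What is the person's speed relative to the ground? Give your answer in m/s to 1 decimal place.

In east/north components (m/s): person relative to ferry = (-1.677, -1.264); ferry relative to water = (0.000, 3.100); water relative to ground = (0.000, -1.000).
Sum = (-1.677, 0.836) m/s.
Speed = |(-1.677, 0.836)| = 1.874 m/s.

1.9 m/s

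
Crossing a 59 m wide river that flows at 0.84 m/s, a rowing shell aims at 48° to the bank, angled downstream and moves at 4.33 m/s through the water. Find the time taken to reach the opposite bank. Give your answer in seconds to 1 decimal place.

The component of the rowing shell's velocity perpendicular to the bank is 4.33 × sin 48° = 3.218 m/s.
The flow acts along the bank and has no component across it.
Time = 59 / 3.218 = 18.335 s.

18.3 s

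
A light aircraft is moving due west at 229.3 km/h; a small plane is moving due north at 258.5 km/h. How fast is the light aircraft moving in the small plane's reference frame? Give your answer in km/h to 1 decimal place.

Taking east as x and north as y: light aircraft velocity = (-229.300, 0.000) km/h; small plane velocity = (0.000, 258.500) km/h.
Velocity of light aircraft relative to small plane = (-229.300, 0.000) − (0.000, 258.500) = (-229.300, -258.500) km/h.
Magnitude = |(-229.300, -258.500)| = 345.544 km/h.

345.5 km/h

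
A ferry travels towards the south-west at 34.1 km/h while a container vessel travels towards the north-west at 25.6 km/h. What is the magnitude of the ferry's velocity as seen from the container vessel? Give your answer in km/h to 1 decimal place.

Taking east as x and north as y: ferry velocity = (-24.112, -24.112) km/h; container vessel velocity = (-18.102, 18.102) km/h.
Velocity of ferry relative to container vessel = (-24.112, -24.112) − (-18.102, 18.102) = (-6.010, -42.214) km/h.
Magnitude = |(-6.010, -42.214)| = 42.640 km/h.

42.6 km/h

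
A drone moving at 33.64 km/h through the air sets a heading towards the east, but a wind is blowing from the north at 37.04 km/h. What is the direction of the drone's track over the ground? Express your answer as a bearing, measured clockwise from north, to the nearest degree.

Taking east as x and north as y: velocity relative to the air = (33.640, 0.000) km/h; the air relative to ground = (0.000, -37.040) km/h.
Velocity relative to ground = (33.640, 0.000) + (0.000, -37.040) = (33.640, -37.040) km/h.
Bearing = atan2(33.64, -37.04) = 137.75° clockwise from north.

138°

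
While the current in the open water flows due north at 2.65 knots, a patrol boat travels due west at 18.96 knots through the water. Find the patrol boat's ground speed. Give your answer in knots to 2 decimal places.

19.14 knots

Taking east as x and north as y: velocity relative to the water = (-18.960, 0.000) knots; the water relative to ground = (0.000, 2.650) knots.
Velocity relative to ground = (-18.960, 0.000) + (0.000, 2.650) = (-18.960, 2.650) knots.
Speed = |(-18.960, 2.650)| = 19.144 knots.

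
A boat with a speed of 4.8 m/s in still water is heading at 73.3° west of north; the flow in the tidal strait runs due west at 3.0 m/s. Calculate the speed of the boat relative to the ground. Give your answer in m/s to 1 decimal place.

7.7 m/s

Taking east as x and north as y: velocity relative to the water = (-4.598, 1.379) m/s; the water relative to ground = (-3.000, 0.000) m/s.
Velocity relative to ground = (-4.598, 1.379) + (-3.000, 0.000) = (-7.598, 1.379) m/s.
Speed = |(-7.598, 1.379)| = 7.722 m/s.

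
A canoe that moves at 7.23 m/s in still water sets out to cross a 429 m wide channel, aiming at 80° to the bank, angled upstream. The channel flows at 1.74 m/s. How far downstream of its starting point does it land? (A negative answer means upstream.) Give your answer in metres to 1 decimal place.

Perpendicular speed = 7.120 m/s; crossing time = 429 / 7.120 = 60.251 s.
Net downstream speed = 0.485 m/s.
Drift = 0.485 × 60.251 = 29.193 m (downstream).

29.2 m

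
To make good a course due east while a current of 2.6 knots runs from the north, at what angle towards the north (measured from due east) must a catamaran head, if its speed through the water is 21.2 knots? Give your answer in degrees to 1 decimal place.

7.0°

The current pushes perpendicular to the desired track; the heading must have a component into the current equal to 2.6 knots: 21.2 sin θ = 2.6.
sin θ = 0.1226, so θ = 7.045°.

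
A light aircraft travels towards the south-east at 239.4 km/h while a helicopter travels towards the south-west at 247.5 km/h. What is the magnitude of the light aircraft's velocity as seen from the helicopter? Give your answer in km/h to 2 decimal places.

344.34 km/h

Taking east as x and north as y: light aircraft velocity = (169.281, -169.281) km/h; helicopter velocity = (-175.009, -175.009) km/h.
Velocity of light aircraft relative to helicopter = (169.281, -169.281) − (-175.009, -175.009) = (344.290, 5.728) km/h.
Magnitude = |(344.290, 5.728)| = 344.338 km/h.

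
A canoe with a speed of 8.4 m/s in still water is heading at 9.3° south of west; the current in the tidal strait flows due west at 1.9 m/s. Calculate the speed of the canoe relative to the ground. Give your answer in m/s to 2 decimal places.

Taking east as x and north as y: velocity relative to the water = (-8.290, -1.357) m/s; the water relative to ground = (-1.900, 0.000) m/s.
Velocity relative to ground = (-8.290, -1.357) + (-1.900, 0.000) = (-10.190, -1.357) m/s.
Speed = |(-10.190, -1.357)| = 10.280 m/s.

10.28 m/s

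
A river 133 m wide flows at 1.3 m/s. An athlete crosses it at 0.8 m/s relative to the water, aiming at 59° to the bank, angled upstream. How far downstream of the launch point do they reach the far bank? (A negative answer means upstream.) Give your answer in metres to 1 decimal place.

Perpendicular speed = 0.686 m/s; crossing time = 133 / 0.686 = 193.953 s.
Net downstream speed = 0.888 m/s.
Drift = 0.888 × 193.953 = 172.224 m (downstream).

172.2 m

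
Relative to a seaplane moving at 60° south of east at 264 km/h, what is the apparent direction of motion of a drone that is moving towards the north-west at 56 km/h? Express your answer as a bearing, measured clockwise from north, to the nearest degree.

327°

Taking east as x and north as y: drone velocity = (-39.598, 39.598) km/h; seaplane velocity = (132.000, -228.631) km/h.
Velocity of drone relative to seaplane = (-39.598, 39.598) − (132.000, -228.631) = (-171.598, 268.229) km/h.
Bearing = atan2(-171.60, 268.23) = 327.39° clockwise from north.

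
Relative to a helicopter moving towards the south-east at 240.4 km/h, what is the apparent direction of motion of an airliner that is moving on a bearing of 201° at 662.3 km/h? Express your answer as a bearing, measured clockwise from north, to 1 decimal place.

222.3°

Taking east as x and north as y: airliner velocity = (-237.347, -618.310) km/h; helicopter velocity = (169.988, -169.988) km/h.
Velocity of airliner relative to helicopter = (-237.347, -618.310) − (169.988, -169.988) = (-407.336, -448.322) km/h.
Bearing = atan2(-407.34, -448.32) = 222.26° clockwise from north.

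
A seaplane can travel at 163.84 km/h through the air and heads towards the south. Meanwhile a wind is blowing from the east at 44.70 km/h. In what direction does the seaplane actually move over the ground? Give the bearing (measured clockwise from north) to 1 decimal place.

Taking east as x and north as y: velocity relative to the air = (0.000, -163.840) km/h; the air relative to ground = (-44.700, 0.000) km/h.
Velocity relative to ground = (0.000, -163.840) + (-44.700, 0.000) = (-44.700, -163.840) km/h.
Bearing = atan2(-44.70, -163.84) = 195.26° clockwise from north.

195.3°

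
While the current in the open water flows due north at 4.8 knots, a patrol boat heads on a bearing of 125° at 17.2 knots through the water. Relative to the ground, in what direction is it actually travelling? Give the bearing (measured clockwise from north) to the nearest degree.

Taking east as x and north as y: velocity relative to the water = (14.089, -9.866) knots; the water relative to ground = (0.000, 4.800) knots.
Velocity relative to ground = (14.089, -9.866) + (0.000, 4.800) = (14.089, -5.066) knots.
Bearing = atan2(14.09, -5.07) = 109.77° clockwise from north.

110°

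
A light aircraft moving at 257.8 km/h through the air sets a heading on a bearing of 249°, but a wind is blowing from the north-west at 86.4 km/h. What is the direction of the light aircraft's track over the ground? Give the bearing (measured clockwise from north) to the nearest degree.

Taking east as x and north as y: velocity relative to the air = (-240.677, -92.387) km/h; the air relative to ground = (61.094, -61.094) km/h.
Velocity relative to ground = (-240.677, -92.387) + (61.094, -61.094) = (-179.583, -153.481) km/h.
Bearing = atan2(-179.58, -153.48) = 229.48° clockwise from north.

229°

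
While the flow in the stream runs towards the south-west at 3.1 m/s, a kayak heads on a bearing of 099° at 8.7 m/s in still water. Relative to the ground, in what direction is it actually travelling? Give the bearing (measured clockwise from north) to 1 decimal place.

Taking east as x and north as y: velocity relative to the water = (8.593, -1.361) m/s; the water relative to ground = (-2.192, -2.192) m/s.
Velocity relative to ground = (8.593, -1.361) + (-2.192, -2.192) = (6.401, -3.553) m/s.
Bearing = atan2(6.40, -3.55) = 119.03° clockwise from north.

119.0°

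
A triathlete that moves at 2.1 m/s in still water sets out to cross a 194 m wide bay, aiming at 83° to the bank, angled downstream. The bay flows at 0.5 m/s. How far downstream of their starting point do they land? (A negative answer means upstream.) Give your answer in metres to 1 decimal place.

70.4 m

Perpendicular speed = 2.084 m/s; crossing time = 194 / 2.084 = 93.075 s.
Net downstream speed = 0.756 m/s.
Drift = 0.756 × 93.075 = 70.358 m (downstream).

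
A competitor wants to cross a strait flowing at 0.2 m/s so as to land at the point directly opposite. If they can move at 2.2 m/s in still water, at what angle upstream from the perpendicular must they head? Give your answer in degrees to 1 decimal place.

5.2°

To cancel the current, the upstream component of the competitor's velocity must equal the flow: 2.2 sin θ = 0.2.
sin θ = 0.2 / 2.2 = 0.0909.
θ = arcsin(0.0909) = 5.216°.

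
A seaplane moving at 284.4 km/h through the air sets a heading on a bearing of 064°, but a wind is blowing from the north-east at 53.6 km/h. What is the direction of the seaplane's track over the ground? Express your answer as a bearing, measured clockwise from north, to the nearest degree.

Taking east as x and north as y: velocity relative to the air = (255.617, 124.673) km/h; the air relative to ground = (-37.901, -37.901) km/h.
Velocity relative to ground = (255.617, 124.673) + (-37.901, -37.901) = (217.716, 86.772) km/h.
Bearing = atan2(217.72, 86.77) = 68.27° clockwise from north.

068°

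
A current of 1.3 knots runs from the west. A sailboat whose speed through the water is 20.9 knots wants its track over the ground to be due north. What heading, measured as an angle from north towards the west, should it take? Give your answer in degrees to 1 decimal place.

3.6°

The current pushes perpendicular to the desired track; the heading must have a component into the current equal to 1.3 knots: 20.9 sin θ = 1.3.
sin θ = 0.0622, so θ = 3.566°.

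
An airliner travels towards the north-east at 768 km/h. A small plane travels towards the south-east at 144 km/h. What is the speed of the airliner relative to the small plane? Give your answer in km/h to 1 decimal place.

781.4 km/h

Taking east as x and north as y: airliner velocity = (543.058, 543.058) km/h; small plane velocity = (101.823, -101.823) km/h.
Velocity of airliner relative to small plane = (543.058, 543.058) − (101.823, -101.823) = (441.235, 644.881) km/h.
Magnitude = |(441.235, 644.881)| = 781.383 km/h.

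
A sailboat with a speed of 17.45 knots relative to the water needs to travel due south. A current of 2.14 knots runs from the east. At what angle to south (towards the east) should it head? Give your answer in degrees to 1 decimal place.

The current pushes perpendicular to the desired track; the heading must have a component into the current equal to 2.14 knots: 17.45 sin θ = 2.14.
sin θ = 0.1226, so θ = 7.044°.

7.0°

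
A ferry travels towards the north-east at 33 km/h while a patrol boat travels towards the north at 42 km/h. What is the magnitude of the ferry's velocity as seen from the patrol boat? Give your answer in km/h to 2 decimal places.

29.88 km/h

Taking east as x and north as y: ferry velocity = (23.335, 23.335) km/h; patrol boat velocity = (0.000, 42.000) km/h.
Velocity of ferry relative to patrol boat = (23.335, 23.335) − (0.000, 42.000) = (23.335, -18.665) km/h.
Magnitude = |(23.335, -18.665)| = 29.881 km/h.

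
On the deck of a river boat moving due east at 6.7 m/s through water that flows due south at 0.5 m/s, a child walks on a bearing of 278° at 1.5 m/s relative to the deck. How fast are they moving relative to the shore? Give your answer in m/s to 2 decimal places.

5.22 m/s

In east/north components (m/s): child relative to river boat = (-1.485, 0.209); river boat relative to water = (6.700, 0.000); water relative to ground = (0.000, -0.500).
Sum = (5.215, -0.291) m/s.
Speed = |(5.215, -0.291)| = 5.223 m/s.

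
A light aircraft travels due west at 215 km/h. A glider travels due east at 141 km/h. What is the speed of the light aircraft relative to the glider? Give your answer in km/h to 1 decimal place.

Taking east as x and north as y: light aircraft velocity = (-215.000, 0.000) km/h; glider velocity = (141.000, 0.000) km/h.
Velocity of light aircraft relative to glider = (-215.000, 0.000) − (141.000, 0.000) = (-356.000, 0.000) km/h.
Magnitude = |(-356.000, 0.000)| = 356.000 km/h.

356.0 km/h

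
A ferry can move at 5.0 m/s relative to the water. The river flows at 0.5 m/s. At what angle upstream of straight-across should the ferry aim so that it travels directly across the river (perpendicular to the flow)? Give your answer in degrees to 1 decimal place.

To cancel the current, the upstream component of the ferry's velocity must equal the flow: 5.0 sin θ = 0.5.
sin θ = 0.5 / 5.0 = 0.1000.
θ = arcsin(0.1000) = 5.739°.

5.7°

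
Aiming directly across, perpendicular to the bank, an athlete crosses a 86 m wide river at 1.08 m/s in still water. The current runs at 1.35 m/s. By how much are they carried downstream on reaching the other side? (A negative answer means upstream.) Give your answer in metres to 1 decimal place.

Perpendicular speed = 1.080 m/s; crossing time = 86 / 1.080 = 79.630 s.
Net downstream speed = 1.350 m/s.
Drift = 1.350 × 79.630 = 107.500 m (downstream).

107.5 m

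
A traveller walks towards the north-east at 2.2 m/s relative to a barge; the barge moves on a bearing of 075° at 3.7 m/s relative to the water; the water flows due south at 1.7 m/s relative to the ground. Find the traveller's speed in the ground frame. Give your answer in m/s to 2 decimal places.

In east/north components (m/s): traveller relative to barge = (1.556, 1.556); barge relative to water = (3.574, 0.958); water relative to ground = (0.000, -1.700).
Sum = (5.130, 0.813) m/s.
Speed = |(5.130, 0.813)| = 5.194 m/s.

5.19 m/s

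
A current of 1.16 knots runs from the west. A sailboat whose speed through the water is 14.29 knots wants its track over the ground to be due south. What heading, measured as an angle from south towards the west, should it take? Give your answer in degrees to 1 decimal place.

The current pushes perpendicular to the desired track; the heading must have a component into the current equal to 1.16 knots: 14.29 sin θ = 1.16.
sin θ = 0.0812, so θ = 4.656°.

4.7°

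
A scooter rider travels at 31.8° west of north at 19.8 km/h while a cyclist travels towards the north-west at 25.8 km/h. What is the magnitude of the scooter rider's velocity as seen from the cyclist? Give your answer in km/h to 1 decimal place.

7.9 km/h

Taking east as x and north as y: scooter rider velocity = (-10.434, 16.828) km/h; cyclist velocity = (-18.243, 18.243) km/h.
Velocity of scooter rider relative to cyclist = (-10.434, 16.828) − (-18.243, 18.243) = (7.810, -1.415) km/h.
Magnitude = |(7.810, -1.415)| = 7.937 km/h.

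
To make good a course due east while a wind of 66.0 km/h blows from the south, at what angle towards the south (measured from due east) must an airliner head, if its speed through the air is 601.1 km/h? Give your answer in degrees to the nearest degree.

The wind pushes perpendicular to the desired track; the heading must have a component into the wind equal to 66.0 km/h: 601.1 sin θ = 66.0.
sin θ = 0.1098, so θ = 6.304°.

6°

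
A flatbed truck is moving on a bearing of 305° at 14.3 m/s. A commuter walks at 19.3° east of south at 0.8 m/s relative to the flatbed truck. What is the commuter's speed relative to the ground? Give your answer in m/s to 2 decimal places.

13.66 m/s

Taking east as x and north as y: flatbed truck velocity = (-11.714, 8.202) m/s; commuter velocity relative to flatbed truck = (0.264, -0.755) m/s.
Velocity relative to ground = (-11.714, 8.202) + (0.264, -0.755) = (-11.449, 7.447) m/s.
Speed = |(-11.449, 7.447)| = 13.658 m/s.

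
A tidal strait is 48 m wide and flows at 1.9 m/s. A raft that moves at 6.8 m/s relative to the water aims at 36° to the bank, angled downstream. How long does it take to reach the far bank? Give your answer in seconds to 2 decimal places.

The component of the raft's velocity perpendicular to the bank is 6.8 × sin 36° = 3.997 m/s.
The flow acts along the bank and has no component across it.
Time = 48 / 3.997 = 12.009 s.

12.01 s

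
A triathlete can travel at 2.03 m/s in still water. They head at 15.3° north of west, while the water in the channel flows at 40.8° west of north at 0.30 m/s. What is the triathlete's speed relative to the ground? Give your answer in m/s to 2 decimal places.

Taking east as x and north as y: velocity relative to the water = (-1.958, 0.536) m/s; the water relative to ground = (-0.196, 0.227) m/s.
Velocity relative to ground = (-1.958, 0.536) + (-0.196, 0.227) = (-2.154, 0.763) m/s.
Speed = |(-2.154, 0.763)| = 2.285 m/s.

2.29 m/s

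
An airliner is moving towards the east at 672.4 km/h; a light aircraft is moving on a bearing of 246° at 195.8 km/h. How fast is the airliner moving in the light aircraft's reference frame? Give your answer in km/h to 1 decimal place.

Taking east as x and north as y: airliner velocity = (672.400, 0.000) km/h; light aircraft velocity = (-178.872, -79.639) km/h.
Velocity of airliner relative to light aircraft = (672.400, 0.000) − (-178.872, -79.639) = (851.272, 79.639) km/h.
Magnitude = |(851.272, 79.639)| = 854.989 km/h.

855.0 km/h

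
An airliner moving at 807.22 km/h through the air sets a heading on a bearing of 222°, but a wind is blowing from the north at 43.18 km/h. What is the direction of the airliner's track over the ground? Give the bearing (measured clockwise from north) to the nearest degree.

Taking east as x and north as y: velocity relative to the air = (-540.136, -599.881) km/h; the air relative to ground = (0.000, -43.180) km/h.
Velocity relative to ground = (-540.136, -599.881) + (0.000, -43.180) = (-540.136, -643.061) km/h.
Bearing = atan2(-540.14, -643.06) = 220.03° clockwise from north.

220°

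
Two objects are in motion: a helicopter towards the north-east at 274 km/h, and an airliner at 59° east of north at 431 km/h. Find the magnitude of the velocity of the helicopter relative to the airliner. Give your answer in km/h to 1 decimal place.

Taking east as x and north as y: helicopter velocity = (193.747, 193.747) km/h; airliner velocity = (369.439, 221.981) km/h.
Velocity of helicopter relative to airliner = (193.747, 193.747) − (369.439, 221.981) = (-175.692, -28.234) km/h.
Magnitude = |(-175.692, -28.234)| = 177.946 km/h.

177.9 km/h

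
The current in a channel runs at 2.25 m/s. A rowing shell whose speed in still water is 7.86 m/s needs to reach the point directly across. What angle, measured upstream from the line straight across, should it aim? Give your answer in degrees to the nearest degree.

17°

To cancel the current, the upstream component of the rowing shell's velocity must equal the flow: 7.86 sin θ = 2.25.
sin θ = 2.25 / 7.86 = 0.2863.
θ = arcsin(0.2863) = 16.634°.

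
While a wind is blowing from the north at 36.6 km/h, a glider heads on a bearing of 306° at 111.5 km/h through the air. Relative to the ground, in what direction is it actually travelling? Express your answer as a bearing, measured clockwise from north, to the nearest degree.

Taking east as x and north as y: velocity relative to the air = (-90.205, 65.538) km/h; the air relative to ground = (0.000, -36.600) km/h.
Velocity relative to ground = (-90.205, 65.538) + (0.000, -36.600) = (-90.205, 28.938) km/h.
Bearing = atan2(-90.21, 28.94) = 287.79° clockwise from north.

288°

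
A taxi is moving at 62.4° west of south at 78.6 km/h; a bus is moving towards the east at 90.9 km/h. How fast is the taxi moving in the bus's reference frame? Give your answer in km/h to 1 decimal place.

164.6 km/h

Taking east as x and north as y: taxi velocity = (-69.656, -36.415) km/h; bus velocity = (90.900, 0.000) km/h.
Velocity of taxi relative to bus = (-69.656, -36.415) − (90.900, 0.000) = (-160.556, -36.415) km/h.
Magnitude = |(-160.556, -36.415)| = 164.633 km/h.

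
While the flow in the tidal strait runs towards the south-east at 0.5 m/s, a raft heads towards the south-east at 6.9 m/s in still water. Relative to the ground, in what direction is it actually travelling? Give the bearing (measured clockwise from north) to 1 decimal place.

135.0°

Taking east as x and north as y: velocity relative to the water = (4.879, -4.879) m/s; the water relative to ground = (0.354, -0.354) m/s.
Velocity relative to ground = (4.879, -4.879) + (0.354, -0.354) = (5.233, -5.233) m/s.
Bearing = atan2(5.23, -5.23) = 135.00° clockwise from north.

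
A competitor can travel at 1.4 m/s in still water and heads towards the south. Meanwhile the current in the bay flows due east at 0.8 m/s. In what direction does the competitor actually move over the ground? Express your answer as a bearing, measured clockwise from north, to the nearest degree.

Taking east as x and north as y: velocity relative to the water = (0.000, -1.400) m/s; the water relative to ground = (0.800, 0.000) m/s.
Velocity relative to ground = (0.000, -1.400) + (0.800, 0.000) = (0.800, -1.400) m/s.
Bearing = atan2(0.80, -1.40) = 150.26° clockwise from north.

150°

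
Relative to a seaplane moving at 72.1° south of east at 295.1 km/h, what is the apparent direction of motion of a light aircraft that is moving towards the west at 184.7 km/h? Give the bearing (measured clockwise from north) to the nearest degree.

Taking east as x and north as y: light aircraft velocity = (-184.700, 0.000) km/h; seaplane velocity = (90.701, -280.816) km/h.
Velocity of light aircraft relative to seaplane = (-184.700, 0.000) − (90.701, -280.816) = (-275.401, 280.816) km/h.
Bearing = atan2(-275.40, 280.82) = 315.56° clockwise from north.

316°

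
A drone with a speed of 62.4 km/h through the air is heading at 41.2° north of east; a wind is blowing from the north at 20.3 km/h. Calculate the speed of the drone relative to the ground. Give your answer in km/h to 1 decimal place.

Taking east as x and north as y: velocity relative to the air = (46.951, 41.102) km/h; the air relative to ground = (0.000, -20.300) km/h.
Velocity relative to ground = (46.951, 41.102) + (0.000, -20.300) = (46.951, 20.802) km/h.
Speed = |(46.951, 20.802)| = 51.353 km/h.

51.4 km/h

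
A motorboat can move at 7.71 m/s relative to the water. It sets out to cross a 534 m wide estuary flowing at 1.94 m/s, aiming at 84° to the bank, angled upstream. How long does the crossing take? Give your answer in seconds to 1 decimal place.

69.6 s

The component of the motorboat's velocity perpendicular to the bank is 7.71 × sin 84° = 7.668 m/s.
The flow acts along the bank and has no component across it.
Time = 534 / 7.668 = 69.642 s.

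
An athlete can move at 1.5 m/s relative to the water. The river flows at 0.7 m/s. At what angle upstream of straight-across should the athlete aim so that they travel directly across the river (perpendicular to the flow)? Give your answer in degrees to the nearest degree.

To cancel the current, the upstream component of the athlete's velocity must equal the flow: 1.5 sin θ = 0.7.
sin θ = 0.7 / 1.5 = 0.4667.
θ = arcsin(0.4667) = 27.818°.

28°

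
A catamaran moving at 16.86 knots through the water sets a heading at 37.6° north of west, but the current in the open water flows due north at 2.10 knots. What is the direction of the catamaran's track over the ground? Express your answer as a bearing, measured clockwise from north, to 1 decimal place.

Taking east as x and north as y: velocity relative to the water = (-13.358, 10.287) knots; the water relative to ground = (0.000, 2.100) knots.
Velocity relative to ground = (-13.358, 10.287) + (0.000, 2.100) = (-13.358, 12.387) knots.
Bearing = atan2(-13.36, 12.39) = 312.84° clockwise from north.

312.8°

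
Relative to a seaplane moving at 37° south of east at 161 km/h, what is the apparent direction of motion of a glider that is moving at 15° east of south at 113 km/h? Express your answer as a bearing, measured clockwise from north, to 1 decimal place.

Taking east as x and north as y: glider velocity = (29.247, -109.150) km/h; seaplane velocity = (128.580, -96.892) km/h.
Velocity of glider relative to seaplane = (29.247, -109.150) − (128.580, -96.892) = (-99.334, -12.257) km/h.
Bearing = atan2(-99.33, -12.26) = 262.97° clockwise from north.

263.0°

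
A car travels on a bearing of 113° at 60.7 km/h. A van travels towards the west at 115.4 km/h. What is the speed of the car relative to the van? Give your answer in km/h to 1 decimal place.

Taking east as x and north as y: car velocity = (55.875, -23.717) km/h; van velocity = (-115.400, 0.000) km/h.
Velocity of car relative to van = (55.875, -23.717) − (-115.400, 0.000) = (171.275, -23.717) km/h.
Magnitude = |(171.275, -23.717)| = 172.909 km/h.

172.9 km/h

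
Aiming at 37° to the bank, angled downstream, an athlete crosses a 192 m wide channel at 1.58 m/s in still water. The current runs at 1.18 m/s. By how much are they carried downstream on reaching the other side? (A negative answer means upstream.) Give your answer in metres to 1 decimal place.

493.1 m

Perpendicular speed = 0.951 m/s; crossing time = 192 / 0.951 = 201.921 s.
Net downstream speed = 2.442 m/s.
Drift = 2.442 × 201.921 = 493.059 m (downstream).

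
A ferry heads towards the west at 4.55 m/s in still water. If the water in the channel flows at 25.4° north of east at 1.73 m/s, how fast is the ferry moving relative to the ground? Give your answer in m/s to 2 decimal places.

3.08 m/s

Taking east as x and north as y: velocity relative to the water = (-4.550, 0.000) m/s; the water relative to ground = (1.563, 0.742) m/s.
Velocity relative to ground = (-4.550, 0.000) + (1.563, 0.742) = (-2.987, 0.742) m/s.
Speed = |(-2.987, 0.742)| = 3.078 m/s.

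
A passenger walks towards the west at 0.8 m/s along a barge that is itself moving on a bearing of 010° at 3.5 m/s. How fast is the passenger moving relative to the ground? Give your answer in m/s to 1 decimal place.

Taking east as x and north as y: barge velocity = (0.608, 3.447) m/s; passenger velocity relative to barge = (-0.800, 0.000) m/s.
Velocity relative to ground = (0.608, 3.447) + (-0.800, 0.000) = (-0.192, 3.447) m/s.
Speed = |(-0.192, 3.447)| = 3.452 m/s.

3.5 m/s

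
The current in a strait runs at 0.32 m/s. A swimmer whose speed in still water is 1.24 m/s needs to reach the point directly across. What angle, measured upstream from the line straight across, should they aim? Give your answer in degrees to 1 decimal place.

To cancel the current, the upstream component of the swimmer's velocity must equal the flow: 1.24 sin θ = 0.32.
sin θ = 0.32 / 1.24 = 0.2581.
θ = arcsin(0.2581) = 14.955°.

15.0°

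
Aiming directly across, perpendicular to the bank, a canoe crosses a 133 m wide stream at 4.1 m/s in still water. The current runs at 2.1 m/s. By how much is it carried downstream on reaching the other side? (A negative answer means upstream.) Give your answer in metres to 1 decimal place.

68.1 m

Perpendicular speed = 4.100 m/s; crossing time = 133 / 4.100 = 32.439 s.
Net downstream speed = 2.100 m/s.
Drift = 2.100 × 32.439 = 68.122 m (downstream).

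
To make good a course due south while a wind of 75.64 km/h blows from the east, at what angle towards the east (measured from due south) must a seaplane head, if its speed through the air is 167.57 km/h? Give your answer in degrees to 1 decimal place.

26.8°

The wind pushes perpendicular to the desired track; the heading must have a component into the wind equal to 75.64 km/h: 167.57 sin θ = 75.64.
sin θ = 0.4514, so θ = 26.833°.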